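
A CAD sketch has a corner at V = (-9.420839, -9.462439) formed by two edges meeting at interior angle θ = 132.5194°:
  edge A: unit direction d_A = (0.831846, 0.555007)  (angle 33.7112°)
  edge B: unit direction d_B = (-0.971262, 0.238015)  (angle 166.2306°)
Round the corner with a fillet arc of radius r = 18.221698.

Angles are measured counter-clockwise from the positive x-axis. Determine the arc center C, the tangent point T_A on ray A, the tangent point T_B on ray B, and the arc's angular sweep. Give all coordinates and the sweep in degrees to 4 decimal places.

center=(-12.8676,10.1431) T_A=(-2.7544,-5.0146) T_B=(-17.2046,-7.5550) sweep=47.4806

bisector direction at 99.9709° = (-0.173148,0.984896)
center distance |VC| = r/sin(θ/2) = 18.221698/sin(66.2597°) = 19.906165
C = V + |VC|·bis = (-12.8676,10.1431)
T_A = V + ((C−V)·d_A)·d_A = V + 8.0141·d_A = (-2.7544,-5.0146)
T_B = V + ((C−V)·d_B)·d_B = V + 8.0141·d_B = (-17.2046,-7.5550)
sweep = 180° − θ = 47.4806°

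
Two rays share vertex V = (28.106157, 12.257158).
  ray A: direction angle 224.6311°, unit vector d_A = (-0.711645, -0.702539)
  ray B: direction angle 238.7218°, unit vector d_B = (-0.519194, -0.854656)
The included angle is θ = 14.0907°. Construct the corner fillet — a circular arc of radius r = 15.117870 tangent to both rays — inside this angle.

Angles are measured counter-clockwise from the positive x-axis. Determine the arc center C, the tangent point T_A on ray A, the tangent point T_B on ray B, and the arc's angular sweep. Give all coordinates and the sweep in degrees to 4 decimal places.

center=(-48.3247,-84.4393) T_A=(-58.9456,-73.6807) T_B=(-35.4041,-92.2884) sweep=165.9093

bisector direction at 231.6764° = (-0.620102,-0.784522)
center distance |VC| = r/sin(θ/2) = 15.117870/sin(7.0454°) = 123.255316
C = V + |VC|·bis = (-48.3247,-84.4393)
T_A = V + ((C−V)·d_A)·d_A = V + 122.3247·d_A = (-58.9456,-73.6807)
T_B = V + ((C−V)·d_B)·d_B = V + 122.3247·d_B = (-35.4041,-92.2884)
sweep = 180° − θ = 165.9093°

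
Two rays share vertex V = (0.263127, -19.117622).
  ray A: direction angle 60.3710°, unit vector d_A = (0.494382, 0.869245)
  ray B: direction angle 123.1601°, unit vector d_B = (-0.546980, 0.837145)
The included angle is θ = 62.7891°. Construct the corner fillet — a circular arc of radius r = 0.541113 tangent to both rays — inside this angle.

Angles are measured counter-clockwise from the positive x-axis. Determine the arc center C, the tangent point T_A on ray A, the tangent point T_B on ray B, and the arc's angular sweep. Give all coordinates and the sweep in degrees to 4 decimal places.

center=(0.2311,-18.0794) T_A=(0.7015,-18.3469) T_B=(-0.2219,-18.3753) sweep=117.2109

bisector direction at 91.7656° = (-0.030810,0.999525)
center distance |VC| = r/sin(θ/2) = 0.541113/sin(31.3945°) = 1.038747
C = V + |VC|·bis = (0.2311,-18.0794)
T_A = V + ((C−V)·d_A)·d_A = V + 0.8867·d_A = (0.7015,-18.3469)
T_B = V + ((C−V)·d_B)·d_B = V + 0.8867·d_B = (-0.2219,-18.3753)
sweep = 180° − θ = 117.2109°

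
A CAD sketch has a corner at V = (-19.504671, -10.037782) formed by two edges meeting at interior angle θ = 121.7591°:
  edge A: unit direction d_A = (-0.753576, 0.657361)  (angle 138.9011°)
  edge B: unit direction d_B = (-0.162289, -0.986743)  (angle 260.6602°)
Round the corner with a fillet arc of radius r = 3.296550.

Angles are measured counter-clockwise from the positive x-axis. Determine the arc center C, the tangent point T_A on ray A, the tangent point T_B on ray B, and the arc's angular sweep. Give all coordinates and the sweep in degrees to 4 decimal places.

bisector direction at 199.7807° = (-0.940995,-0.338420)
center distance |VC| = r/sin(θ/2) = 3.296550/sin(60.8796°) = 3.773529
C = V + |VC|·bis = (-23.0555,-11.3148)
T_A = V + ((C−V)·d_A)·d_A = V + 1.8364·d_A = (-20.8885,-8.8306)
T_B = V + ((C−V)·d_B)·d_B = V + 1.8364·d_B = (-19.8027,-11.8498)
sweep = 180° − θ = 58.2409°

center=(-23.0555,-11.3148) T_A=(-20.8885,-8.8306) T_B=(-19.8027,-11.8498) sweep=58.2409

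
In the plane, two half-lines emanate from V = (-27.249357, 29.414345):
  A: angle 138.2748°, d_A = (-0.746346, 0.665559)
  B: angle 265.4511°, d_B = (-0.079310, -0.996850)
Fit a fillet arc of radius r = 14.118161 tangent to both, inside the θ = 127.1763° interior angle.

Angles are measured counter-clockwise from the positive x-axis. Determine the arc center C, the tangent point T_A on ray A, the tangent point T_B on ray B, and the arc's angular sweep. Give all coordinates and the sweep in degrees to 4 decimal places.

center=(-41.8792,23.5442) T_A=(-32.4827,34.0812) T_B=(-27.8055,22.4245) sweep=52.8237

bisector direction at 201.8630° = (-0.928077,-0.372388)
center distance |VC| = r/sin(θ/2) = 14.118161/sin(63.5881°) = 15.763565
C = V + |VC|·bis = (-41.8792,23.5442)
T_A = V + ((C−V)·d_A)·d_A = V + 7.0120·d_A = (-32.4827,34.0812)
T_B = V + ((C−V)·d_B)·d_B = V + 7.0120·d_B = (-27.8055,22.4245)
sweep = 180° − θ = 52.8237°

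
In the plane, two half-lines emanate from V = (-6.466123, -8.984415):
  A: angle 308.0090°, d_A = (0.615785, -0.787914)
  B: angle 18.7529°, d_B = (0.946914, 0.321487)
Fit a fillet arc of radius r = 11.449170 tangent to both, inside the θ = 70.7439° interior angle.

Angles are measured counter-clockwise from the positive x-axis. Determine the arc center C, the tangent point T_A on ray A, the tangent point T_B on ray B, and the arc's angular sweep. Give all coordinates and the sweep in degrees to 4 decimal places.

center=(12.4858,-14.6411) T_A=(3.4648,-21.6913) T_B=(8.8050,-3.7997) sweep=109.2561

bisector direction at 343.3810° = (0.958228,-0.286007)
center distance |VC| = r/sin(θ/2) = 11.449170/sin(35.3719°) = 19.778071
C = V + |VC|·bis = (12.4858,-14.6411)
T_A = V + ((C−V)·d_A)·d_A = V + 16.1273·d_A = (3.4648,-21.6913)
T_B = V + ((C−V)·d_B)·d_B = V + 16.1273·d_B = (8.8050,-3.7997)
sweep = 180° − θ = 109.2561°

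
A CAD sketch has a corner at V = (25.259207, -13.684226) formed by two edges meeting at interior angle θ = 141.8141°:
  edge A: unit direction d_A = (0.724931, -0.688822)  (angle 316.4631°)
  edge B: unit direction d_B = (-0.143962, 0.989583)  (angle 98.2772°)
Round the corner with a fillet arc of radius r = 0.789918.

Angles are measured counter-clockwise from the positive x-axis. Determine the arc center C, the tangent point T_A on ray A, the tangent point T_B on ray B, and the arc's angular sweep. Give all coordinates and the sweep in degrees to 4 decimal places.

center=(26.0015,-13.2999) T_A=(25.4574,-13.8726) T_B=(25.2198,-13.4136) sweep=38.1859

bisector direction at 27.3702° = (0.888055,0.459737)
center distance |VC| = r/sin(θ/2) = 0.789918/sin(70.9070°) = 0.835902
C = V + |VC|·bis = (26.0015,-13.2999)
T_A = V + ((C−V)·d_A)·d_A = V + 0.2734·d_A = (25.4574,-13.8726)
T_B = V + ((C−V)·d_B)·d_B = V + 0.2734·d_B = (25.2198,-13.4136)
sweep = 180° − θ = 38.1859°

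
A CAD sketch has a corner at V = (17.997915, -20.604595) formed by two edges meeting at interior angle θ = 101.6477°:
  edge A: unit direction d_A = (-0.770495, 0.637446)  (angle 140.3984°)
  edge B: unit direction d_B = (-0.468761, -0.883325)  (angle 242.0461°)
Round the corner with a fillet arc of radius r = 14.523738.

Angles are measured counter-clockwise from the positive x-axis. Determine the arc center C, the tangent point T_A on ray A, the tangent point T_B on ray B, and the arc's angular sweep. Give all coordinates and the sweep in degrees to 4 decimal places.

bisector direction at 191.2223° = (-0.980880,-0.194615)
center distance |VC| = r/sin(θ/2) = 14.523738/sin(50.8239°) = 18.735291
C = V + |VC|·bis = (-0.3792,-24.2508)
T_A = V + ((C−V)·d_A)·d_A = V + 11.8352·d_A = (8.8789,-13.0603)
T_B = V + ((C−V)·d_B)·d_B = V + 11.8352·d_B = (12.4500,-31.0589)
sweep = 180° − θ = 78.3523°

center=(-0.3792,-24.2508) T_A=(8.8789,-13.0603) T_B=(12.4500,-31.0589) sweep=78.3523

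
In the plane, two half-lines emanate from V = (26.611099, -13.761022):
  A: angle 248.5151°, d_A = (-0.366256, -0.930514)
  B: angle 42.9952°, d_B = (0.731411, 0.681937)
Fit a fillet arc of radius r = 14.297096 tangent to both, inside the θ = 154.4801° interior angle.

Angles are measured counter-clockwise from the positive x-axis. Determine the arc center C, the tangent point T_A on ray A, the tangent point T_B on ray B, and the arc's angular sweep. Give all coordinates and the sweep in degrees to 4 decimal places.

bisector direction at 325.7552° = (0.826640,-0.562731)
center distance |VC| = r/sin(θ/2) = 14.297096/sin(77.2400°) = 14.659118
C = V + |VC|·bis = (38.7289,-22.0102)
T_A = V + ((C−V)·d_A)·d_A = V + 3.2377·d_A = (25.4253,-16.7738)
T_B = V + ((C−V)·d_B)·d_B = V + 3.2377·d_B = (28.9792,-11.5531)
sweep = 180° − θ = 25.5199°

center=(38.7289,-22.0102) T_A=(25.4253,-16.7738) T_B=(28.9792,-11.5531) sweep=25.5199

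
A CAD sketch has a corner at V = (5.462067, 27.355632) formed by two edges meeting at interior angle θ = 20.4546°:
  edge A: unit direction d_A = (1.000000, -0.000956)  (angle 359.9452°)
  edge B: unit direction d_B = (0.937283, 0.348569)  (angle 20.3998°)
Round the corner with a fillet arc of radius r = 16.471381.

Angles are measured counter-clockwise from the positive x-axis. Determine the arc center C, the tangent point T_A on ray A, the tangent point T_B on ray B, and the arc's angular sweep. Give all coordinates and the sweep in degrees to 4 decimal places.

bisector direction at 10.1725° = (0.984280,0.176612)
center distance |VC| = r/sin(θ/2) = 16.471381/sin(10.2273°) = 92.768465
C = V + |VC|·bis = (96.7723,43.7397)
T_A = V + ((C−V)·d_A)·d_A = V + 91.2945·d_A = (96.7565,27.2683)
T_B = V + ((C−V)·d_B)·d_B = V + 91.2945·d_B = (91.0308,59.1780)
sweep = 180° − θ = 159.5454°

center=(96.7723,43.7397) T_A=(96.7565,27.2683) T_B=(91.0308,59.1780) sweep=159.5454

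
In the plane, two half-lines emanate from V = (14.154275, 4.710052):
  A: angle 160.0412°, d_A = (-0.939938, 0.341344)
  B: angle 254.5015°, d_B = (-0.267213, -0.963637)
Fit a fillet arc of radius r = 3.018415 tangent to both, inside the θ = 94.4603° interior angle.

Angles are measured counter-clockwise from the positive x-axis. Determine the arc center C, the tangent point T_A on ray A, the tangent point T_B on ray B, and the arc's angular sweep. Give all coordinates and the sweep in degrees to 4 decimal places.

bisector direction at 207.2714° = (-0.888846,-0.458205)
center distance |VC| = r/sin(θ/2) = 3.018415/sin(47.2302°) = 4.111793
C = V + |VC|·bis = (10.4995,2.8260)
T_A = V + ((C−V)·d_A)·d_A = V + 2.7921·d_A = (11.5298,5.6631)
T_B = V + ((C−V)·d_B)·d_B = V + 2.7921·d_B = (13.4082,2.0194)
sweep = 180° − θ = 85.5397°

center=(10.4995,2.8260) T_A=(11.5298,5.6631) T_B=(13.4082,2.0194) sweep=85.5397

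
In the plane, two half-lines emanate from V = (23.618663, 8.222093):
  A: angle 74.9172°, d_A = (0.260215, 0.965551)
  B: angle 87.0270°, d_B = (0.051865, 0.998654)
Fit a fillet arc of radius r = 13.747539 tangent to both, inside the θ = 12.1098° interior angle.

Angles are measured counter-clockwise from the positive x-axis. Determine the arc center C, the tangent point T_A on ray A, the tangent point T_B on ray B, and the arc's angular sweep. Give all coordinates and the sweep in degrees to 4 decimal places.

center=(44.0697,136.9390) T_A=(57.3436,133.3617) T_B=(30.3406,137.6520) sweep=167.8902

bisector direction at 80.9721° = (0.156915,0.987612)
center distance |VC| = r/sin(θ/2) = 13.747539/sin(6.0549°) = 130.331464
C = V + |VC|·bis = (44.0697,136.9390)
T_A = V + ((C−V)·d_A)·d_A = V + 129.6044·d_A = (57.3436,133.3617)
T_B = V + ((C−V)·d_B)·d_B = V + 129.6044·d_B = (30.3406,137.6520)
sweep = 180° − θ = 167.8902°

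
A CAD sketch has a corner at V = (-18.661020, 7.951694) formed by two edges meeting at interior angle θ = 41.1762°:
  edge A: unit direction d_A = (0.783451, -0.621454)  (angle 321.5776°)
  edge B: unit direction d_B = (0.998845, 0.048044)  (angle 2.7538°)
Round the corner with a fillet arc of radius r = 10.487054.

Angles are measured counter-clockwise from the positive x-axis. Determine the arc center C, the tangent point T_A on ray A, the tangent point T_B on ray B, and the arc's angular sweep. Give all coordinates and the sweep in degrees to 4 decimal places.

bisector direction at 342.1657° = (0.951946,-0.306265)
center distance |VC| = r/sin(θ/2) = 10.487054/sin(20.5881°) = 29.822655
C = V + |VC|·bis = (9.7285,-1.1819)
T_A = V + ((C−V)·d_A)·d_A = V + 27.9180·d_A = (3.2113,-9.3980)
T_B = V + ((C−V)·d_B)·d_B = V + 27.9180·d_B = (9.2247,9.2930)
sweep = 180° − θ = 138.8238°

center=(9.7285,-1.1819) T_A=(3.2113,-9.3980) T_B=(9.2247,9.2930) sweep=138.8238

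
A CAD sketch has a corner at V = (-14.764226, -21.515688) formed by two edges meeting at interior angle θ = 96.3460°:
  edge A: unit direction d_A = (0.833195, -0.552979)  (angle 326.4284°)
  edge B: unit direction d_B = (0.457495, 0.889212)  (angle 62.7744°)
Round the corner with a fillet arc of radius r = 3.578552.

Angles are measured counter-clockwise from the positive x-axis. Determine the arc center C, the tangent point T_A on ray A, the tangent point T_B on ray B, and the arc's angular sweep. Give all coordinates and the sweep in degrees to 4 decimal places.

bisector direction at 14.6014° = (0.967703,0.252093)
center distance |VC| = r/sin(θ/2) = 3.578552/sin(48.1730°) = 4.802382
C = V + |VC|·bis = (-10.1169,-20.3050)
T_A = V + ((C−V)·d_A)·d_A = V + 3.2026·d_A = (-12.0958,-23.2867)
T_B = V + ((C−V)·d_B)·d_B = V + 3.2026·d_B = (-13.2990,-18.6679)
sweep = 180° − θ = 83.6540°

center=(-10.1169,-20.3050) T_A=(-12.0958,-23.2867) T_B=(-13.2990,-18.6679) sweep=83.6540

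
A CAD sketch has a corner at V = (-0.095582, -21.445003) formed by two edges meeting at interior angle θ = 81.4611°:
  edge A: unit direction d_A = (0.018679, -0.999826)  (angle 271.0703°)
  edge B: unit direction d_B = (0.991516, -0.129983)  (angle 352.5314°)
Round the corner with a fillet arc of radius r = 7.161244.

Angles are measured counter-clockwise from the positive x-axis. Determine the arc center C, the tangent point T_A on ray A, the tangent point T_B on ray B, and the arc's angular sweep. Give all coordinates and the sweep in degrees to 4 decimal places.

bisector direction at 311.8008° = (0.666544,-0.745466)
center distance |VC| = r/sin(θ/2) = 7.161244/sin(40.7306°) = 10.975044
C = V + |VC|·bis = (7.2198,-29.6265)
T_A = V + ((C−V)·d_A)·d_A = V + 8.3167·d_A = (0.0598,-29.7603)
T_B = V + ((C−V)·d_B)·d_B = V + 8.3167·d_B = (8.1506,-22.5260)
sweep = 180° − θ = 98.5389°

center=(7.2198,-29.6265) T_A=(0.0598,-29.7603) T_B=(8.1506,-22.5260) sweep=98.5389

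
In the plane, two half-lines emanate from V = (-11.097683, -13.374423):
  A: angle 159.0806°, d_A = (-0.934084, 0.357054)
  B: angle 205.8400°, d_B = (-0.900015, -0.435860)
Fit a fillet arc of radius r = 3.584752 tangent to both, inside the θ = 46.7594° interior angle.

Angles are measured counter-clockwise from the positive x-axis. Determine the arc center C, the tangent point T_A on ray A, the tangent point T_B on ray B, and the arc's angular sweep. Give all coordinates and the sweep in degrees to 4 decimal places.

bisector direction at 182.4603° = (-0.999078,-0.042927)
center distance |VC| = r/sin(θ/2) = 3.584752/sin(23.3797°) = 9.033636
C = V + |VC|·bis = (-20.1230,-13.7622)
T_A = V + ((C−V)·d_A)·d_A = V + 8.2919·d_A = (-18.8430,-10.4138)
T_B = V + ((C−V)·d_B)·d_B = V + 8.2919·d_B = (-18.5605,-16.9885)
sweep = 180° − θ = 133.2406°

center=(-20.1230,-13.7622) T_A=(-18.8430,-10.4138) T_B=(-18.5605,-16.9885) sweep=133.2406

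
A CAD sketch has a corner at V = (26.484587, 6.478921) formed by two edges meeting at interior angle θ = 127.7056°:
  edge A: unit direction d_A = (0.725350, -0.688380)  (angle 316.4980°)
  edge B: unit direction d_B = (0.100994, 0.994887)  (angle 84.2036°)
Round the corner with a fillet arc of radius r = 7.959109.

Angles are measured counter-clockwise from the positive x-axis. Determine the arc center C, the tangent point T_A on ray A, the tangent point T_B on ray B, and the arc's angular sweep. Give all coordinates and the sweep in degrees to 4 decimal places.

bisector direction at 20.3508° = (0.937581,0.347767)
center distance |VC| = r/sin(θ/2) = 7.959109/sin(63.8528°) = 8.866459
C = V + |VC|·bis = (34.7976,9.5624)
T_A = V + ((C−V)·d_A)·d_A = V + 3.9073·d_A = (29.3187,3.7892)
T_B = V + ((C−V)·d_B)·d_B = V + 3.9073·d_B = (26.8792,10.3662)
sweep = 180° − θ = 52.2944°

center=(34.7976,9.5624) T_A=(29.3187,3.7892) T_B=(26.8792,10.3662) sweep=52.2944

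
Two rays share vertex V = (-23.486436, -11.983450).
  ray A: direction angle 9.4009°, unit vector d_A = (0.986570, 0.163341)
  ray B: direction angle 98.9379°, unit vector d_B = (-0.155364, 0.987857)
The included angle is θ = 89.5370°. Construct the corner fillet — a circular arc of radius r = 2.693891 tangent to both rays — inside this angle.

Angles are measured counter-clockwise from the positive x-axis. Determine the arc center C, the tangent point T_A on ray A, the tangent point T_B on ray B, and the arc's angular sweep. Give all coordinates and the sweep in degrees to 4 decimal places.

bisector direction at 54.1694° = (0.585391,0.810751)
center distance |VC| = r/sin(θ/2) = 2.693891/sin(44.7685°) = 3.825224
C = V + |VC|·bis = (-21.2472,-8.8821)
T_A = V + ((C−V)·d_A)·d_A = V + 2.7157·d_A = (-20.8072,-11.5399)
T_B = V + ((C−V)·d_B)·d_B = V + 2.7157·d_B = (-23.9084,-9.3007)
sweep = 180° − θ = 90.4630°

center=(-21.2472,-8.8821) T_A=(-20.8072,-11.5399) T_B=(-23.9084,-9.3007) sweep=90.4630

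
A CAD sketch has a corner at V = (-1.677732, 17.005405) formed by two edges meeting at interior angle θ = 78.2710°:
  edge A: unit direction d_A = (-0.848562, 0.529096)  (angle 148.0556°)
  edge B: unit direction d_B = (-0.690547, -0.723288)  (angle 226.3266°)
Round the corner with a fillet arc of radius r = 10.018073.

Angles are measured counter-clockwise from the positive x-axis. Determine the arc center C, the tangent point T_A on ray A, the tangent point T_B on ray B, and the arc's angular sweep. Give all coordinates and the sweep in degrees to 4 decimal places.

center=(-17.4254,15.0185) T_A=(-12.1249,23.5194) T_B=(-10.1795,8.1005) sweep=101.7290

bisector direction at 187.1911° = (-0.992134,-0.125179)
center distance |VC| = r/sin(θ/2) = 10.018073/sin(39.1355°) = 15.872565
C = V + |VC|·bis = (-17.4254,15.0185)
T_A = V + ((C−V)·d_A)·d_A = V + 12.3116·d_A = (-12.1249,23.5194)
T_B = V + ((C−V)·d_B)·d_B = V + 12.3116·d_B = (-10.1795,8.1005)
sweep = 180° − θ = 101.7290°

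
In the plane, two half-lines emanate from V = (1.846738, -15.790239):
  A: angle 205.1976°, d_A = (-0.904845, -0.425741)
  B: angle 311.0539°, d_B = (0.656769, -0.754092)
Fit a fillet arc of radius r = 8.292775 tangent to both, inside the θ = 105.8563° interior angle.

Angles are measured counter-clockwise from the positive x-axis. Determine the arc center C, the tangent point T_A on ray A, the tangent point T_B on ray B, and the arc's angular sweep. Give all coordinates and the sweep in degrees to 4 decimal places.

bisector direction at 258.1258° = (-0.205764,-0.978602)
center distance |VC| = r/sin(θ/2) = 8.292775/sin(52.9282°) = 10.393509
C = V + |VC|·bis = (-0.2919,-25.9613)
T_A = V + ((C−V)·d_A)·d_A = V + 6.2654·d_A = (-3.8225,-18.4577)
T_B = V + ((C−V)·d_B)·d_B = V + 6.2654·d_B = (5.9616,-20.5149)
sweep = 180° − θ = 74.1437°

center=(-0.2919,-25.9613) T_A=(-3.8225,-18.4577) T_B=(5.9616,-20.5149) sweep=74.1437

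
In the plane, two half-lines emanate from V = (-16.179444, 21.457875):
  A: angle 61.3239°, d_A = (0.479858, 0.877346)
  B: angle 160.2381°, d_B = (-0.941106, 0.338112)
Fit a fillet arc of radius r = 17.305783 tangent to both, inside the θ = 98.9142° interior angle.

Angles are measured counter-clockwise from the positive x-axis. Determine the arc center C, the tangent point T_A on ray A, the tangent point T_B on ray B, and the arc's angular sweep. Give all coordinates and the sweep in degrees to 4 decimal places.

bisector direction at 110.7810° = (-0.354797,0.934943)
center distance |VC| = r/sin(θ/2) = 17.305783/sin(49.4571°) = 22.773180
C = V + |VC|·bis = (-24.2593,42.7495)
T_A = V + ((C−V)·d_A)·d_A = V + 14.8030·d_A = (-9.0761,34.4452)
T_B = V + ((C−V)·d_B)·d_B = V + 14.8030·d_B = (-30.1106,26.4629)
sweep = 180° − θ = 81.0858°

center=(-24.2593,42.7495) T_A=(-9.0761,34.4452) T_B=(-30.1106,26.4629) sweep=81.0858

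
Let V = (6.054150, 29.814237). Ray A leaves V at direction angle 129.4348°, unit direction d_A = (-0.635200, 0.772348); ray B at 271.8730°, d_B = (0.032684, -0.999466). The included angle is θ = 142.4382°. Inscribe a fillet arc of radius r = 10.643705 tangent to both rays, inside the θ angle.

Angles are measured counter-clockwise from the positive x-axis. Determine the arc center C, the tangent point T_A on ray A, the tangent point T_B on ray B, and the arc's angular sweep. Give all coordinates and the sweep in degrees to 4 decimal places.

bisector direction at 200.6539° = (-0.935728,-0.352722)
center distance |VC| = r/sin(θ/2) = 10.643705/sin(71.2191°) = 11.242282
C = V + |VC|·bis = (-4.4656,25.8488)
T_A = V + ((C−V)·d_A)·d_A = V + 3.6195·d_A = (3.7551,32.6097)
T_B = V + ((C−V)·d_B)·d_B = V + 3.6195·d_B = (6.1724,26.1967)
sweep = 180° − θ = 37.5618°

center=(-4.4656,25.8488) T_A=(3.7551,32.6097) T_B=(6.1724,26.1967) sweep=37.5618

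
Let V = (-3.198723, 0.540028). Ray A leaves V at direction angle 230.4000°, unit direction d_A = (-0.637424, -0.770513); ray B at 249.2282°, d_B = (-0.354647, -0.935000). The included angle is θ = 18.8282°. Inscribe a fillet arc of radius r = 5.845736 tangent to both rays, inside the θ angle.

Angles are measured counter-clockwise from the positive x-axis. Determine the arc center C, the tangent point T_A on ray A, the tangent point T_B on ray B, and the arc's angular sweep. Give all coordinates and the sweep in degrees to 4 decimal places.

bisector direction at 239.8141° = (-0.502807,-0.864399)
center distance |VC| = r/sin(θ/2) = 5.845736/sin(9.4141°) = 35.738711
C = V + |VC|·bis = (-21.1684,-30.3525)
T_A = V + ((C−V)·d_A)·d_A = V + 35.2574·d_A = (-25.6726,-26.6262)
T_B = V + ((C−V)·d_B)·d_B = V + 35.2574·d_B = (-15.7026,-32.4256)
sweep = 180° − θ = 161.1718°

center=(-21.1684,-30.3525) T_A=(-25.6726,-26.6262) T_B=(-15.7026,-32.4256) sweep=161.1718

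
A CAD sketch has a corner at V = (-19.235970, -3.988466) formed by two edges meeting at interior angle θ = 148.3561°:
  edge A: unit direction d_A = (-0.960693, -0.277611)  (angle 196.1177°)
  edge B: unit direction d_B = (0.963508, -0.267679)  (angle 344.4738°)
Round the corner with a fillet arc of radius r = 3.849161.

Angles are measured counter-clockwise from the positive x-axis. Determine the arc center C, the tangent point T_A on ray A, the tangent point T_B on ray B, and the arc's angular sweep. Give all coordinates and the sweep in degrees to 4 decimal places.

bisector direction at 270.2957° = (0.005162,-0.999987)
center distance |VC| = r/sin(θ/2) = 3.849161/sin(74.1780°) = 4.000734
C = V + |VC|·bis = (-19.2153,-7.9891)
T_A = V + ((C−V)·d_A)·d_A = V + 1.0908·d_A = (-20.2839,-4.2913)
T_B = V + ((C−V)·d_B)·d_B = V + 1.0908·d_B = (-18.1850,-4.2804)
sweep = 180° − θ = 31.6439°

center=(-19.2153,-7.9891) T_A=(-20.2839,-4.2913) T_B=(-18.1850,-4.2804) sweep=31.6439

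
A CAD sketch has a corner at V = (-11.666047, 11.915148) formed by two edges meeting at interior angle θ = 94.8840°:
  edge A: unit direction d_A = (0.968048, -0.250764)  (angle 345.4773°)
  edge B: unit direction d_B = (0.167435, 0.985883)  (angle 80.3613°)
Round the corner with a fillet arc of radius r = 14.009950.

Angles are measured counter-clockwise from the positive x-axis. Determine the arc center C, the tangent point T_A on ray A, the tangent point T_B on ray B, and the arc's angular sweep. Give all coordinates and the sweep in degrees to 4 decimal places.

bisector direction at 32.9193° = (0.839437,0.543457)
center distance |VC| = r/sin(θ/2) = 14.009950/sin(47.4420°) = 19.019932
C = V + |VC|·bis = (4.3000,22.2517)
T_A = V + ((C−V)·d_A)·d_A = V + 12.8639·d_A = (0.7868,8.6894)
T_B = V + ((C−V)·d_B)·d_B = V + 12.8639·d_B = (-9.5122,24.5974)
sweep = 180° − θ = 85.1160°

center=(4.3000,22.2517) T_A=(0.7868,8.6894) T_B=(-9.5122,24.5974) sweep=85.1160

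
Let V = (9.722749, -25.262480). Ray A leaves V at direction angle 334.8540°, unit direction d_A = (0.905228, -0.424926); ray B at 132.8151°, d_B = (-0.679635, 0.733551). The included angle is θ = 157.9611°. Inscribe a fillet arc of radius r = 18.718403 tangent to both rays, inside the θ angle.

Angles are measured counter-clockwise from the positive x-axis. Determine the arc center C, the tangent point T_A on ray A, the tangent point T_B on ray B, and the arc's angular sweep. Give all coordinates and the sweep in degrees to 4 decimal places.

center=(20.9763,-9.8670) T_A=(13.0224,-26.8114) T_B=(7.2454,-22.5886) sweep=22.0389

bisector direction at 53.8345° = (0.590119,0.807316)
center distance |VC| = r/sin(θ/2) = 18.718403/sin(78.9805°) = 19.070009
C = V + |VC|·bis = (20.9763,-9.8670)
T_A = V + ((C−V)·d_A)·d_A = V + 3.6451·d_A = (13.0224,-26.8114)
T_B = V + ((C−V)·d_B)·d_B = V + 3.6451·d_B = (7.2454,-22.5886)
sweep = 180° − θ = 22.0389°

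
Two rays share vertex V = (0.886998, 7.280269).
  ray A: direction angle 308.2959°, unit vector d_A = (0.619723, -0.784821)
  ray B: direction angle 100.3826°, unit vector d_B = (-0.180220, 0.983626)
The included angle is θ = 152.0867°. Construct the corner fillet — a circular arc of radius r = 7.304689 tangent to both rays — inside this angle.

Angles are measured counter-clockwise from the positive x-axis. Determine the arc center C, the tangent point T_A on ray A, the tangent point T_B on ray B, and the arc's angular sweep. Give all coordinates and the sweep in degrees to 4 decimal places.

center=(7.7449,10.3824) T_A=(2.0120,5.8555) T_B=(0.5598,9.0659) sweep=27.9133

bisector direction at 24.3393° = (0.911121,0.412139)
center distance |VC| = r/sin(θ/2) = 7.304689/sin(76.0434°) = 7.526894
C = V + |VC|·bis = (7.7449,10.3824)
T_A = V + ((C−V)·d_A)·d_A = V + 1.8154·d_A = (2.0120,5.8555)
T_B = V + ((C−V)·d_B)·d_B = V + 1.8154·d_B = (0.5598,9.0659)
sweep = 180° − θ = 27.9133°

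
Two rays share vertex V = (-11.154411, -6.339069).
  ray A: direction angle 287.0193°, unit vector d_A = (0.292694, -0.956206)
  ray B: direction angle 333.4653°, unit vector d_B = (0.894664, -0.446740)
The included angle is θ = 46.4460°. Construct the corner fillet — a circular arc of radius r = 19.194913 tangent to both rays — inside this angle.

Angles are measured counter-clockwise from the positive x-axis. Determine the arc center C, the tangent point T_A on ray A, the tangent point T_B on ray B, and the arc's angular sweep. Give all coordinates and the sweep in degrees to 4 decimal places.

center=(20.2937,-43.4972) T_A=(1.9394,-49.1154) T_B=(28.8688,-26.3242) sweep=133.5540

bisector direction at 310.2423° = (0.646021,-0.763319)
center distance |VC| = r/sin(θ/2) = 19.194913/sin(23.2230°) = 48.679648
C = V + |VC|·bis = (20.2937,-43.4972)
T_A = V + ((C−V)·d_A)·d_A = V + 44.7355·d_A = (1.9394,-49.1154)
T_B = V + ((C−V)·d_B)·d_B = V + 44.7355·d_B = (28.8688,-26.3242)
sweep = 180° − θ = 133.5540°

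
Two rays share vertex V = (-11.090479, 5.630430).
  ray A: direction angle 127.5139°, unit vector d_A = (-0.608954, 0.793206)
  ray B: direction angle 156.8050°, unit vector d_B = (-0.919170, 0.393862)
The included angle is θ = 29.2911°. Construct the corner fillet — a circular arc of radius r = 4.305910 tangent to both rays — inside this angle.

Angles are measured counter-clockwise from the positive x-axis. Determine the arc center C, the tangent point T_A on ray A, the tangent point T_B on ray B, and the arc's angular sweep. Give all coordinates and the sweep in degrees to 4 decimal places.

bisector direction at 142.1594° = (-0.789721,0.613466)
center distance |VC| = r/sin(θ/2) = 4.305910/sin(14.6456°) = 17.030271
C = V + |VC|·bis = (-24.5396,16.0779)
T_A = V + ((C−V)·d_A)·d_A = V + 16.4769·d_A = (-21.1242,18.7000)
T_B = V + ((C−V)·d_B)·d_B = V + 16.4769·d_B = (-26.2356,12.1201)
sweep = 180° − θ = 150.7089°

center=(-24.5396,16.0779) T_A=(-21.1242,18.7000) T_B=(-26.2356,12.1201) sweep=150.7089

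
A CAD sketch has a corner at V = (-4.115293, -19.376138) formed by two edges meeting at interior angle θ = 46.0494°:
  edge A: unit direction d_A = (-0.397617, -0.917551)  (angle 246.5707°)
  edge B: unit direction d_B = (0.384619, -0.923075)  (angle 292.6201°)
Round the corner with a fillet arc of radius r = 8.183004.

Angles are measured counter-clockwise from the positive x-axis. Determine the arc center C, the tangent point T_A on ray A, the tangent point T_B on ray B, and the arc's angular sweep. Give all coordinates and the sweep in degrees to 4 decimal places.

bisector direction at 269.5954° = (-0.007062,-0.999975)
center distance |VC| = r/sin(θ/2) = 8.183004/sin(23.0247°) = 20.921554
C = V + |VC|·bis = (-4.2630,-40.2972)
T_A = V + ((C−V)·d_A)·d_A = V + 19.2549·d_A = (-11.7714,-37.0435)
T_B = V + ((C−V)·d_B)·d_B = V + 19.2549·d_B = (3.2905,-37.1498)
sweep = 180° − θ = 133.9506°

center=(-4.2630,-40.2972) T_A=(-11.7714,-37.0435) T_B=(3.2905,-37.1498) sweep=133.9506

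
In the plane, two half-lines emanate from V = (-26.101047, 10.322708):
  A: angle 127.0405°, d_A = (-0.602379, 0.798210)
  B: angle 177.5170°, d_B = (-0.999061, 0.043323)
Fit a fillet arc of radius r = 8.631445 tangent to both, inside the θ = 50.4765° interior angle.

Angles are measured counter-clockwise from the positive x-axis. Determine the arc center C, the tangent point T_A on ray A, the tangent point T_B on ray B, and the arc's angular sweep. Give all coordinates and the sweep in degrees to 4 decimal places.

bisector direction at 152.2788° = (-0.885221,0.465170)
center distance |VC| = r/sin(θ/2) = 8.631445/sin(25.2383°) = 20.243396
C = V + |VC|·bis = (-44.0209,19.7393)
T_A = V + ((C−V)·d_A)·d_A = V + 18.3110·d_A = (-37.1312,24.9387)
T_B = V + ((C−V)·d_B)·d_B = V + 18.3110·d_B = (-44.3949,11.1160)
sweep = 180° − θ = 129.5235°

center=(-44.0209,19.7393) T_A=(-37.1312,24.9387) T_B=(-44.3949,11.1160) sweep=129.5235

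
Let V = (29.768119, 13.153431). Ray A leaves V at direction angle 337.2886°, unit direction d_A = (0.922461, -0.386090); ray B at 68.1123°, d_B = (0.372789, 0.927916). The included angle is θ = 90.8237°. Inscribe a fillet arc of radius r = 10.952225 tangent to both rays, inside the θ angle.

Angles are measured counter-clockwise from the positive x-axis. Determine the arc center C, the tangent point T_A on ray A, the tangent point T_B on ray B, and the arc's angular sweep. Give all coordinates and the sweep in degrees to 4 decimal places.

center=(43.9555,19.0883) T_A=(39.7269,8.9852) T_B=(33.7927,23.1711) sweep=89.1763

bisector direction at 22.7004° = (0.922535,0.385913)
center distance |VC| = r/sin(θ/2) = 10.952225/sin(45.4119°) = 15.378640
C = V + |VC|·bis = (43.9555,19.0883)
T_A = V + ((C−V)·d_A)·d_A = V + 10.7959·d_A = (39.7269,8.9852)
T_B = V + ((C−V)·d_B)·d_B = V + 10.7959·d_B = (33.7927,23.1711)
sweep = 180° − θ = 89.1763°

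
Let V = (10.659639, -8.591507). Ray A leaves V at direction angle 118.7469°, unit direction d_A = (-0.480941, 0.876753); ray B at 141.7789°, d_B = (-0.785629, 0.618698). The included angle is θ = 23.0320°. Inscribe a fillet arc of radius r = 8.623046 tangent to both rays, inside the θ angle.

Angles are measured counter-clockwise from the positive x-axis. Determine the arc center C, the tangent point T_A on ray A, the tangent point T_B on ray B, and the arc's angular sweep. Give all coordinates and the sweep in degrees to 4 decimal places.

bisector direction at 130.2629° = (-0.646296,0.763087)
center distance |VC| = r/sin(θ/2) = 8.623046/sin(11.5160°) = 43.192637
C = V + |VC|·bis = (-17.2556,24.3682)
T_A = V + ((C−V)·d_A)·d_A = V + 42.3231·d_A = (-9.6953,28.5154)
T_B = V + ((C−V)·d_B)·d_B = V + 42.3231·d_B = (-22.5906,17.5937)
sweep = 180° − θ = 156.9680°

center=(-17.2556,24.3682) T_A=(-9.6953,28.5154) T_B=(-22.5906,17.5937) sweep=156.9680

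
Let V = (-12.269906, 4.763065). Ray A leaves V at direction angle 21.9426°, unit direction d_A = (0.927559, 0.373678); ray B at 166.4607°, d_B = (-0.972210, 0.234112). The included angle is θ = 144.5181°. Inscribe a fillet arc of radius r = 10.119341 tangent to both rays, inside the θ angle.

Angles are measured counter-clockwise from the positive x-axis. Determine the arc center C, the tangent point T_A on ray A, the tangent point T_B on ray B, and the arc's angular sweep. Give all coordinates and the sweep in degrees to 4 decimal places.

bisector direction at 94.2017° = (-0.073267,0.997312)
center distance |VC| = r/sin(θ/2) = 10.119341/sin(72.2591°) = 10.624605
C = V + |VC|·bis = (-13.0483,15.3591)
T_A = V + ((C−V)·d_A)·d_A = V + 3.2375·d_A = (-9.2670,5.9728)
T_B = V + ((C−V)·d_B)·d_B = V + 3.2375·d_B = (-15.4174,5.5210)
sweep = 180° − θ = 35.4819°

center=(-13.0483,15.3591) T_A=(-9.2670,5.9728) T_B=(-15.4174,5.5210) sweep=35.4819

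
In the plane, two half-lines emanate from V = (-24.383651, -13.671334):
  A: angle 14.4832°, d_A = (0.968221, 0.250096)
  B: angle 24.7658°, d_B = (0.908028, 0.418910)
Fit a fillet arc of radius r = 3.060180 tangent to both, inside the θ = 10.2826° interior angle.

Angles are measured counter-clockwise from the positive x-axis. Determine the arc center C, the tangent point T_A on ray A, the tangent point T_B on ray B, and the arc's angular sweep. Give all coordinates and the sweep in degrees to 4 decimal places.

center=(7.7819,-2.2022) T_A=(8.5472,-5.1651) T_B=(6.4999,0.5765) sweep=169.7174

bisector direction at 19.6245° = (0.941914,0.335854)
center distance |VC| = r/sin(θ/2) = 3.060180/sin(5.1413°) = 34.149129
C = V + |VC|·bis = (7.7819,-2.2022)
T_A = V + ((C−V)·d_A)·d_A = V + 34.0117·d_A = (8.5472,-5.1651)
T_B = V + ((C−V)·d_B)·d_B = V + 34.0117·d_B = (6.4999,0.5765)
sweep = 180° − θ = 169.7174°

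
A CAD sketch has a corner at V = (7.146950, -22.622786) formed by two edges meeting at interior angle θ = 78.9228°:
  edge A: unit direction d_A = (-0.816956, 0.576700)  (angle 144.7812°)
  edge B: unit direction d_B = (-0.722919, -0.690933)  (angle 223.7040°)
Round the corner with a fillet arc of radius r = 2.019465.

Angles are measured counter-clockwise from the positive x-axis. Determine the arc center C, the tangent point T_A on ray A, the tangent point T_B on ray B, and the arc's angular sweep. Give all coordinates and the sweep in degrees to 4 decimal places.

bisector direction at 184.2426° = (-0.997260,-0.073980)
center distance |VC| = r/sin(θ/2) = 2.019465/sin(39.4614°) = 3.177467
C = V + |VC|·bis = (3.9782,-22.8579)
T_A = V + ((C−V)·d_A)·d_A = V + 2.4532·d_A = (5.1428,-21.2080)
T_B = V + ((C−V)·d_B)·d_B = V + 2.4532·d_B = (5.3735,-24.3178)
sweep = 180° − θ = 101.0772°

center=(3.9782,-22.8579) T_A=(5.1428,-21.2080) T_B=(5.3735,-24.3178) sweep=101.0772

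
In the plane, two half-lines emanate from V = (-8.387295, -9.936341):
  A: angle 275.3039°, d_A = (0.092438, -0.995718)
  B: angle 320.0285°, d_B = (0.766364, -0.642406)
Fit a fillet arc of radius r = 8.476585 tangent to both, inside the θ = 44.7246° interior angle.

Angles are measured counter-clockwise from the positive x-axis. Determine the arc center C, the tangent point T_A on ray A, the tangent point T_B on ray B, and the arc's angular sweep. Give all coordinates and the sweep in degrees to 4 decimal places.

bisector direction at 297.6662° = (0.464320,-0.885668)
center distance |VC| = r/sin(θ/2) = 8.476585/sin(22.3623°) = 22.279718
C = V + |VC|·bis = (1.9576,-29.6688)
T_A = V + ((C−V)·d_A)·d_A = V + 20.6042·d_A = (-6.4827,-30.4523)
T_B = V + ((C−V)·d_B)·d_B = V + 20.6042·d_B = (7.4030,-23.1726)
sweep = 180° − θ = 135.2754°

center=(1.9576,-29.6688) T_A=(-6.4827,-30.4523) T_B=(7.4030,-23.1726) sweep=135.2754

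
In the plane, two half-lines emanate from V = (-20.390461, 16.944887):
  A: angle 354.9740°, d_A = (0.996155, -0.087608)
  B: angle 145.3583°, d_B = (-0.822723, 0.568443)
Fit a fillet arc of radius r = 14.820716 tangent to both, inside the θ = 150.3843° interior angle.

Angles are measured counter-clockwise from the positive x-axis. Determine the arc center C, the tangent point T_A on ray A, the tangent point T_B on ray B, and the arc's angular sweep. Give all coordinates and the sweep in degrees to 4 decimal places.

bisector direction at 70.1662° = (0.339294,0.940680)
center distance |VC| = r/sin(θ/2) = 14.820716/sin(75.1921°) = 15.329845
C = V + |VC|·bis = (-15.1891,31.3654)
T_A = V + ((C−V)·d_A)·d_A = V + 3.9180·d_A = (-16.4876,16.6016)
T_B = V + ((C−V)·d_B)·d_B = V + 3.9180·d_B = (-23.6139,19.1720)
sweep = 180° − θ = 29.6157°

center=(-15.1891,31.3654) T_A=(-16.4876,16.6016) T_B=(-23.6139,19.1720) sweep=29.6157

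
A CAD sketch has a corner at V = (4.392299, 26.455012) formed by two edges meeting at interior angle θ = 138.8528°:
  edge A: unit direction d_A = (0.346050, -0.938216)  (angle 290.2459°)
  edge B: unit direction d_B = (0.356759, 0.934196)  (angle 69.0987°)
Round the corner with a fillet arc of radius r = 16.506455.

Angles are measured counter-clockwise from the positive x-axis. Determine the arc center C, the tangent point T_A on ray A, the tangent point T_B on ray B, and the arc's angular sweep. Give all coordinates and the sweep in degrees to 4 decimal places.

bisector direction at 359.6723° = (0.999984,-0.005719)
center distance |VC| = r/sin(θ/2) = 16.506455/sin(69.4264°) = 17.630928
C = V + |VC|·bis = (22.0229,26.3542)
T_A = V + ((C−V)·d_A)·d_A = V + 6.1957·d_A = (6.5363,20.6421)
T_B = V + ((C−V)·d_B)·d_B = V + 6.1957·d_B = (6.6027,32.2430)
sweep = 180° − θ = 41.1472°

center=(22.0229,26.3542) T_A=(6.5363,20.6421) T_B=(6.6027,32.2430) sweep=41.1472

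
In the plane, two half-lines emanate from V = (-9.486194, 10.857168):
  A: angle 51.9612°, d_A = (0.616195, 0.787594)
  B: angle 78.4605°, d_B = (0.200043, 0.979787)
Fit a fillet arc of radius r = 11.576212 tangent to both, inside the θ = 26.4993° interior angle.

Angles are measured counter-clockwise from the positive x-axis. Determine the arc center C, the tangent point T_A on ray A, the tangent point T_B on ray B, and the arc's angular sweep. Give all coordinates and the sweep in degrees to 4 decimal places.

bisector direction at 65.2109° = (0.419280,0.907857)
center distance |VC| = r/sin(θ/2) = 11.576212/sin(13.2497°) = 50.508257
C = V + |VC|·bis = (11.6909,56.7114)
T_A = V + ((C−V)·d_A)·d_A = V + 49.1638·d_A = (20.8083,49.5782)
T_B = V + ((C−V)·d_B)·d_B = V + 49.1638·d_B = (0.3487,59.0272)
sweep = 180° − θ = 153.5007°

center=(11.6909,56.7114) T_A=(20.8083,49.5782) T_B=(0.3487,59.0272) sweep=153.5007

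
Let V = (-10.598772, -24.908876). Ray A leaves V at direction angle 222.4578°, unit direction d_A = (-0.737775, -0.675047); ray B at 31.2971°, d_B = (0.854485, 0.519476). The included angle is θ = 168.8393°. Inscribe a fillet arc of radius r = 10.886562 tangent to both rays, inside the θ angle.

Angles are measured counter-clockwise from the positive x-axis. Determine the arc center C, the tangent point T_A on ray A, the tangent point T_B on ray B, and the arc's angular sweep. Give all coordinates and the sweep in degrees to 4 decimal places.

bisector direction at 306.8775° = (0.600105,-0.799921)
center distance |VC| = r/sin(θ/2) = 10.886562/sin(84.4197°) = 10.938401
C = V + |VC|·bis = (-4.0346,-33.6587)
T_A = V + ((C−V)·d_A)·d_A = V + 1.0637·d_A = (-11.3835,-25.6269)
T_B = V + ((C−V)·d_B)·d_B = V + 1.0637·d_B = (-9.6899,-24.3563)
sweep = 180° − θ = 11.1607°

center=(-4.0346,-33.6587) T_A=(-11.3835,-25.6269) T_B=(-9.6899,-24.3563) sweep=11.1607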